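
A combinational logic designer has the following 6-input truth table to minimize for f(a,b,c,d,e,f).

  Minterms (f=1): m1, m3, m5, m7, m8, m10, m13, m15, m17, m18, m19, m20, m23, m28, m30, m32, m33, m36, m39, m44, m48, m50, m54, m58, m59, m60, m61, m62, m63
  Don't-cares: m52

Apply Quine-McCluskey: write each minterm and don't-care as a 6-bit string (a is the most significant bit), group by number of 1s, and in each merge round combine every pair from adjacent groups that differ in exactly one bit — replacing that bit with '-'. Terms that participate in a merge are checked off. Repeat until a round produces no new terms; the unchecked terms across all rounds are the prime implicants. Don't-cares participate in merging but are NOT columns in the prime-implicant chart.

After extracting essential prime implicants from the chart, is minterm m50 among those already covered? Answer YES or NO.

Round 0: 000001✓ 000011✓ 000101✓ 000111✓ 001000✓ 001010✓ 001101✓ 001111✓ 010001✓ 010010✓ 010011✓ 010100✓ 010111✓ 011100✓ 011110✓ 100000✓ 100001✓ 100100✓ 100111✓ 101100✓ 110000✓ 110010✓ 110100✓ 110110✓ 111010✓ 111011✓ 111100✓ 111101✓ 111110✓ 111111✓
Round 1: -00001 -00111 -10010 -10100✓ -11100✓ -11110✓ 0-0001✓ 0-0011✓ 0-0111✓ 00-101✓ 00-111✓ 000-01✓ 000-11✓ 0000-1✓ 0001-1✓ 0010-0 0011-1✓ 01-100✓ 010-11✓ 0100-1✓ 01001- 0111-0✓ 1-0000✓ 1-0100✓ 1-1100✓ 10-100✓ 100-00✓ 10000- 11-010✓ 11-100✓ 11-110✓ 110-00✓ 110-10✓ 1100-0✓ 1101-0✓ 111-10✓ 111-11✓ 11101-✓ 1111-0✓ 1111-1✓ 11110-✓ 11111-✓
Round 2: -1-100 -111-0 0-0-11 0-00-1 00-1-1 000--1 1--100 1-0-00 11--10 11-1-0 110--0 111-1- 1111--
PIs = {-00001, -00111, -1-100, -10010, -111-0, 0-0-11, 0-00-1, 00-1-1, 000--1, 0010-0, 01001-, 1--100, 1-0-00, 10000-, 11--10, 11-1-0, 110--0, 111-1-, 1111--}
Coverage chart:
  m1: -00001,0-00-1,000--1
  m3: 0-0-11,0-00-1,000--1
  m5: 00-1-1,000--1
  m7: -00111,0-0-11,00-1-1,000--1
  m8: 0010-0 ←essential
  m10: 0010-0 ←essential
  m13: 00-1-1 ←essential
  m15: 00-1-1 ←essential
  m17: 0-00-1 ←essential
  m18: -10010,01001-
  m19: 0-0-11,0-00-1,01001-
  m20: -1-100 ←essential
  m23: 0-0-11 ←essential
  m28: -1-100,-111-0
  m30: -111-0 ←essential
  m32: 1-0-00,10000-
  m33: -00001,10000-
  m36: 1--100,1-0-00
  m39: -00111 ←essential
  m44: 1--100 ←essential
  m48: 1-0-00,110--0
  m50: -10010,11--10,110--0
  m54: 11--10,11-1-0,110--0
  m58: 11--10,111-1-
  m59: 111-1- ←essential
  m60: -1-100,-111-0,1--100,11-1-0,1111--
  m61: 1111-- ←essential
  m62: -111-0,11--10,11-1-0,111-1-,1111--
  m63: 111-1-,1111--
Essential: -00111, -1-100, -111-0, 0-0-11, 0-00-1, 00-1-1, 0010-0, 1--100, 111-1-, 1111--

NO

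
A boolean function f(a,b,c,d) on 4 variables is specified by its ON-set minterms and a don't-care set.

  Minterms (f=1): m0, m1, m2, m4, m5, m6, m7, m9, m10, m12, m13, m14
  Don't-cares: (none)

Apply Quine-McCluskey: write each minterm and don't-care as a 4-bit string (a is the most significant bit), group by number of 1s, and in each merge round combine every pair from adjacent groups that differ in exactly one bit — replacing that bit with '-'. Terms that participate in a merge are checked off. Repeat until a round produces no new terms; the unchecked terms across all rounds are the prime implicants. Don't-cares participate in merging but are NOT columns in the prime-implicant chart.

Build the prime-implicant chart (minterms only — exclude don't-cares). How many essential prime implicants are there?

[col 0] 0000*, 0001*, 0010*, 0100*, 0101*, 0110*, 0111*, 1001*, 1010*, 1100*, 1101*, 1110*
[col 1] -001*, -010*, -100*, -101*, -110*, 0-00*, 0-01*, 0-10*, 00-0*, 000-*, 01-0*, 01-1*, 010-*, 011-*, 1-01*, 1-10*, 11-0*, 110-*
[col 2] --01, --10, -1-0, -10-, 0--0, 0-0-, 01--
Prime implicants: --01, --10, -1-0, -10-, 0--0, 0-0-, 01--
PI chart (minterm → PIs covering it):
  0 | 0--0,0-0-
  1 | --01,0-0-
  2 | --10,0--0
  4 | -1-0,-10-,0--0,0-0-,01--
  5 | --01,-10-,0-0-,01--
  6 | --10,-1-0,0--0,01--
  7 | 01--  (sole → essential)
  9 | --01  (sole → essential)
  10 | --10  (sole → essential)
  12 | -1-0,-10-
  13 | --01,-10-
  14 | --10,-1-0
Essential prime implicants: --01, --10, 01--

3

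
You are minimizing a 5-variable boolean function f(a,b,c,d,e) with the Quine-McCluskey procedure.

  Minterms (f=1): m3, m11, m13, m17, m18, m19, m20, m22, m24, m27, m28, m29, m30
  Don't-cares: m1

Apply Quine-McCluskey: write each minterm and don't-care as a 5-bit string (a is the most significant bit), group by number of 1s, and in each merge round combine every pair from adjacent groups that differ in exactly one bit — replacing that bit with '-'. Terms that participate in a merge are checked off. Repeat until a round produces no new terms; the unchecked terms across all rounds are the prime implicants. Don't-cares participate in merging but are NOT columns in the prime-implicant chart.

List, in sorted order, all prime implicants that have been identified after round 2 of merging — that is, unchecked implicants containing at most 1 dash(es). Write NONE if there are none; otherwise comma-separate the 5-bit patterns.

Round 0: 00001✓ 00011✓ 01011✓ 01101✓ 10001✓ 10010✓ 10011✓ 10100✓ 10110✓ 11000✓ 11011✓ 11100✓ 11101✓ 11110✓
Round 1: -0001✓ -0011✓ -1011✓ -1101 0-011✓ 000-1✓ 1-011✓ 1-100✓ 1-110✓ 10-10 100-1✓ 1001- 101-0✓ 11-00 111-0✓ 1110-
Round 2: --011 -00-1 1-1-0
PIs = {--011, -00-1, -1101, 1-1-0, 10-10, 1001-, 11-00, 1110-}

-1101, 10-10, 1001-, 11-00, 1110-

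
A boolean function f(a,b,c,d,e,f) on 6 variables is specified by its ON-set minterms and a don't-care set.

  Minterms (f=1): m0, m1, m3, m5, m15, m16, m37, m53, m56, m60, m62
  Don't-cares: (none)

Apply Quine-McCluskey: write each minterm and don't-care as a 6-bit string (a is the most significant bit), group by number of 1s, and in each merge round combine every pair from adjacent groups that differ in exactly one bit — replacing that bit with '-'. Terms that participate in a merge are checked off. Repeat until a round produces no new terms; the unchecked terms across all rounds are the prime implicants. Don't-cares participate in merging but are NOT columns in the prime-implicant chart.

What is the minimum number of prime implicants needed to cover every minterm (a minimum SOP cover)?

7

Round 0: 000000✓ 000001✓ 000011✓ 000101✓ 001111 010000✓ 100101✓ 110101✓ 111000✓ 111100✓ 111110✓
Round 1: -00101 0-0000 000-01 0000-1 00000- 1-0101 111-00 1111-0
PIs = {-00101, 0-0000, 000-01, 0000-1, 00000-, 001111, 1-0101, 111-00, 1111-0}
Coverage chart:
  m0: 0-0000,00000-
  m1: 000-01,0000-1,00000-
  m3: 0000-1 ←essential
  m5: -00101,000-01
  m15: 001111 ←essential
  m16: 0-0000 ←essential
  m37: -00101,1-0101
  m53: 1-0101 ←essential
  m56: 111-00 ←essential
  m60: 111-00,1111-0
  m62: 1111-0 ←essential
Essential: 0-0000, 0000-1, 001111, 1-0101, 111-00, 1111-0
Petrick residual → -00101
Min cover (7 terms): b'c'de'f + a'c'd'e'f' + a'b'c'd'f + a'b'cdef + ac'de'f + abce'f' + abcdf'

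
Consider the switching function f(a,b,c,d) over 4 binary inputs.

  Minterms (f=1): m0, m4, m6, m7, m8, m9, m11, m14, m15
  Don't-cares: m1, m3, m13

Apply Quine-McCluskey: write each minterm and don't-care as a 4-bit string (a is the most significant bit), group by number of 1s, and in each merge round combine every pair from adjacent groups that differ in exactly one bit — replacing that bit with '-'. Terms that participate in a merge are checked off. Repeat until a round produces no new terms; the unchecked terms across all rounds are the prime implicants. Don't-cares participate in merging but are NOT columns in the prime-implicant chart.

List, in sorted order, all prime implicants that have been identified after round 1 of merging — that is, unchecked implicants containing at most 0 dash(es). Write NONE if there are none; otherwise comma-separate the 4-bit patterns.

NONE

[col 0] 0000*, 0001*, 0011*, 0100*, 0110*, 0111*, 1000*, 1001*, 1011*, 1101*, 1110*, 1111*
[col 1] -000*, -001*, -011*, -110*, -111*, 0-00, 0-11*, 00-1*, 000-*, 01-0, 011-*, 1-01*, 1-11*, 10-1*, 100-*, 11-1*, 111-*
[col 2] --11, -0-1, -00-, -11-, 1--1
Prime implicants: --11, -0-1, -00-, -11-, 0-00, 01-0, 1--1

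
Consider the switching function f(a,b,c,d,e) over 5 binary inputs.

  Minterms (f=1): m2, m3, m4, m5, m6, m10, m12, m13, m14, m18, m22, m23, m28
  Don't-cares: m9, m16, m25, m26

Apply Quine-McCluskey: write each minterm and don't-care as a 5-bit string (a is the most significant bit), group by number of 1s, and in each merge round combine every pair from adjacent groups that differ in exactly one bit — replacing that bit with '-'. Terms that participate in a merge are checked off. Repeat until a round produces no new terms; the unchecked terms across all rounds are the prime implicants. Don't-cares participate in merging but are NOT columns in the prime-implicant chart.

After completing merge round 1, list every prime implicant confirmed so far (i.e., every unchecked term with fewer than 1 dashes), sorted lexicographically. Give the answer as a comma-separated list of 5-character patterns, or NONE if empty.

size-2^0 implicants → 00010(✓)  00011(✓)  00100(✓)  00101(✓)  00110(✓)  01001(✓)  01010(✓)  01100(✓)  01101(✓)  01110(✓)  10000(✓)  10010(✓)  10110(✓)  10111(✓)  11001(✓)  11010(✓)  11100(✓)
size-2^1 implicants → -0010(✓)  -0110(✓)  -1001  -1010(✓)  -1100  0-010(✓)  0-100(✓)  0-101(✓)  0-110(✓)  00-10(✓)  0001-  001-0(✓)  0010-(✓)  01-01  01-10(✓)  011-0(✓)  0110-(✓)  1-010(✓)  10-10(✓)  100-0  1011-
size-2^2 implicants → --010  -0-10  0--10  0-1-0  0-10-
Unchecked terms (primes): --010, -0-10, -1001, -1100, 0--10, 0-1-0, 0-10-, 0001-, 01-01, 100-0, 1011-

NONE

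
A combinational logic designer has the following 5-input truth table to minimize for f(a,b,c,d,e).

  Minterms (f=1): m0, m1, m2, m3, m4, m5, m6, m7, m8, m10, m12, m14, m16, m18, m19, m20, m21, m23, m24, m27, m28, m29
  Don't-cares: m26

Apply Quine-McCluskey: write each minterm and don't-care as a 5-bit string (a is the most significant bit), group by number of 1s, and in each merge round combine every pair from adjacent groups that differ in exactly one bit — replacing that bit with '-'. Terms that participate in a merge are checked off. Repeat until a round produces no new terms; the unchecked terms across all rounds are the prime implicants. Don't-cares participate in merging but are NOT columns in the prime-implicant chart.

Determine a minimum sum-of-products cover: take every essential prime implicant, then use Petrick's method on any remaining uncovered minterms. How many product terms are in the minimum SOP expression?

6

size-2^0 implicants → 00000(✓)  00001(✓)  00010(✓)  00011(✓)  00100(✓)  00101(✓)  00110(✓)  00111(✓)  01000(✓)  01010(✓)  01100(✓)  01110(✓)  10000(✓)  10010(✓)  10011(✓)  10100(✓)  10101(✓)  10111(✓)  11000(✓)  11010(✓)  11011(✓)  11100(✓)  11101(✓)
size-2^1 implicants → -0000(✓)  -0010(✓)  -0011(✓)  -0100(✓)  -0101(✓)  -0111(✓)  -1000(✓)  -1010(✓)  -1100(✓)  0-000(✓)  0-010(✓)  0-100(✓)  0-110(✓)  00-00(✓)  00-01(✓)  00-10(✓)  00-11(✓)  000-0(✓)  000-1(✓)  0000-(✓)  0001-(✓)  001-0(✓)  001-1(✓)  0010-(✓)  0011-(✓)  01-00(✓)  01-10(✓)  010-0(✓)  011-0(✓)  1-000(✓)  1-010(✓)  1-011(✓)  1-100(✓)  1-101(✓)  10-00(✓)  10-11(✓)  100-0(✓)  1001-(✓)  101-1(✓)  1010-(✓)  11-00(✓)  110-0(✓)  1101-(✓)  1110-(✓)
size-2^2 implicants → --000(✓)  --010(✓)  --100(✓)  -0-00(✓)  -0-11  -00-0(✓)  -001-  -01-1  -010-  -1-00(✓)  -10-0(✓)  0--00(✓)  0--10(✓)  0-0-0(✓)  0-1-0(✓)  00--0(✓)  00--1(✓)  00-0-(✓)  00-1-(✓)  000--(✓)  001--(✓)  01--0(✓)  1--00(✓)  1-0-0(✓)  1-01-  1-10-
size-2^3 implicants → ---00  --0-0  0---0  00---
Unchecked terms (primes): ---00, --0-0, -0-11, -001-, -01-1, -010-, 0---0, 00---, 1-01-, 1-10-
Minterm coverage:
  m0 ⊆ ---00,--0-0,0---0,00---
  m1 ⊆ 00--- [E]
  m2 ⊆ --0-0,-001-,0---0,00---
  m3 ⊆ -0-11,-001-,00---
  m4 ⊆ ---00,-010-,0---0,00---
  m5 ⊆ -01-1,-010-,00---
  m6 ⊆ 0---0,00---
  m7 ⊆ -0-11,-01-1,00---
  m8 ⊆ ---00,--0-0,0---0
  m10 ⊆ --0-0,0---0
  m12 ⊆ ---00,0---0
  m14 ⊆ 0---0 [E]
  m16 ⊆ ---00,--0-0
  m18 ⊆ --0-0,-001-,1-01-
  m19 ⊆ -0-11,-001-,1-01-
  m20 ⊆ ---00,-010-,1-10-
  m21 ⊆ -01-1,-010-,1-10-
  m23 ⊆ -0-11,-01-1
  m24 ⊆ ---00,--0-0
  m27 ⊆ 1-01- [E]
  m28 ⊆ ---00,1-10-
  m29 ⊆ 1-10- [E]
E = {0---0, 00---, 1-01-, 1-10-}
Petrick residual → ---00, -0-11
Cover = d'e' + b'de + a'e' + a'b' + ac'd + acd'  |cover|=6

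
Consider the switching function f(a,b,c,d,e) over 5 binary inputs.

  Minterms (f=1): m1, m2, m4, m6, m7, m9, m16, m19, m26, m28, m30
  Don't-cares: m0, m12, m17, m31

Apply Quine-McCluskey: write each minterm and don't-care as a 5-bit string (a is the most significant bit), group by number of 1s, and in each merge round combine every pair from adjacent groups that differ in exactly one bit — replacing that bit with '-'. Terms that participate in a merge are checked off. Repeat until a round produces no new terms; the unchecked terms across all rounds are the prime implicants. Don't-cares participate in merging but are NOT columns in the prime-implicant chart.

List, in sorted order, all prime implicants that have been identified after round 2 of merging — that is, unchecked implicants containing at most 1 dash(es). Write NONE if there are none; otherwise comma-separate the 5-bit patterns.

Round 0: 00000✓ 00001✓ 00010✓ 00100✓ 00110✓ 00111✓ 01001✓ 01100✓ 10000✓ 10001✓ 10011✓ 11010✓ 11100✓ 11110✓ 11111✓
Round 1: -0000✓ -0001✓ -1100 0-001 0-100 00-00✓ 00-10✓ 000-0✓ 0000-✓ 001-0✓ 0011- 100-1 1000-✓ 11-10 111-0 1111-
Round 2: -000- 00--0
PIs = {-000-, -1100, 0-001, 0-100, 00--0, 0011-, 100-1, 11-10, 111-0, 1111-}

-1100, 0-001, 0-100, 0011-, 100-1, 11-10, 111-0, 1111-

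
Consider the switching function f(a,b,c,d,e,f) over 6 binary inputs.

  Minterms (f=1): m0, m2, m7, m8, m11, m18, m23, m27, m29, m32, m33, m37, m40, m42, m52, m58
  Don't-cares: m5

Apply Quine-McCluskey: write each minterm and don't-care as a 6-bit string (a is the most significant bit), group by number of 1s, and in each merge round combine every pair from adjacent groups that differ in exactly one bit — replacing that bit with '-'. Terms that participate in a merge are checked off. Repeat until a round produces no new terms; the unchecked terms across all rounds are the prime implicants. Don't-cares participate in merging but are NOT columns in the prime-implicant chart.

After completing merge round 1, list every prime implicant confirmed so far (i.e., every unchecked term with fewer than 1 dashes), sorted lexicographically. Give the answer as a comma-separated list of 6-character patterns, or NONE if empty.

011101, 110100

size-2^0 implicants → 000000(✓)  000010(✓)  000101(✓)  000111(✓)  001000(✓)  001011(✓)  010010(✓)  010111(✓)  011011(✓)  011101  100000(✓)  100001(✓)  100101(✓)  101000(✓)  101010(✓)  110100  111010(✓)
size-2^1 implicants → -00000(✓)  -00101  -01000(✓)  0-0010  0-0111  0-1011  00-000(✓)  0000-0  0001-1  1-1010  10-000(✓)  100-01  10000-  1010-0
size-2^2 implicants → -0-000
Unchecked terms (primes): -0-000, -00101, 0-0010, 0-0111, 0-1011, 0000-0, 0001-1, 011101, 1-1010, 100-01, 10000-, 1010-0, 110100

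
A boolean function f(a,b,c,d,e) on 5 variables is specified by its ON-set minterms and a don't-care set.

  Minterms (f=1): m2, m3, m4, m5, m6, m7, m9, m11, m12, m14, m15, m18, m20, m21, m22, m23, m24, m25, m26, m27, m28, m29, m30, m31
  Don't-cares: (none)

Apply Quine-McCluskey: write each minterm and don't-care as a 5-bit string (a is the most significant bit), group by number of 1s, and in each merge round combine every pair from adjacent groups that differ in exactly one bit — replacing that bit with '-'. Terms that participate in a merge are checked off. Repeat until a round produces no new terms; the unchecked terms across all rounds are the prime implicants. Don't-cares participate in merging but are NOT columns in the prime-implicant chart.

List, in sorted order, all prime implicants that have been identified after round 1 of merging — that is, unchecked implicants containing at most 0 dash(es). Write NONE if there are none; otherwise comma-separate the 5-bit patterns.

NONE

[col 0] 00010*, 00011*, 00100*, 00101*, 00110*, 00111*, 01001*, 01011*, 01100*, 01110*, 01111*, 10010*, 10100*, 10101*, 10110*, 10111*, 11000*, 11001*, 11010*, 11011*, 11100*, 11101*, 11110*, 11111*
[col 1] -0010*, -0100*, -0101*, -0110*, -0111*, -1001*, -1011*, -1100*, -1110*, -1111*, 0-011*, 0-100*, 0-110*, 0-111*, 00-10*, 00-11*, 0001-*, 001-0*, 001-1*, 0010-*, 0011-*, 01-11*, 010-1*, 011-0*, 0111-*, 1-010*, 1-100*, 1-101*, 1-110*, 1-111*, 10-10*, 101-0*, 101-1*, 1010-*, 1011-*, 11-00*, 11-01*, 11-10*, 11-11*, 110-0*, 110-1*, 1100-*, 1101-*, 111-0*, 111-1*, 1110-*, 1111-*
[col 2] --100*, --110*, --111*, -0-10, -01-0*, -01-1*, -010-*, -011-*, -1-11, -10-1, -11-0*, -111-*, 0--11, 0-1-0*, 0-11-*, 00-1-, 001--*, 1--10, 1-1-0*, 1-1-1*, 1-10-*, 1-11-*, 101--*, 11--0*, 11--1*, 11-0-*, 11-1-*, 110--*, 111--*
[col 3] --1-0, --11-, -01--, 1-1--, 11---
Prime implicants: --1-0, --11-, -0-10, -01--, -1-11, -10-1, 0--11, 00-1-, 1--10, 1-1--, 11---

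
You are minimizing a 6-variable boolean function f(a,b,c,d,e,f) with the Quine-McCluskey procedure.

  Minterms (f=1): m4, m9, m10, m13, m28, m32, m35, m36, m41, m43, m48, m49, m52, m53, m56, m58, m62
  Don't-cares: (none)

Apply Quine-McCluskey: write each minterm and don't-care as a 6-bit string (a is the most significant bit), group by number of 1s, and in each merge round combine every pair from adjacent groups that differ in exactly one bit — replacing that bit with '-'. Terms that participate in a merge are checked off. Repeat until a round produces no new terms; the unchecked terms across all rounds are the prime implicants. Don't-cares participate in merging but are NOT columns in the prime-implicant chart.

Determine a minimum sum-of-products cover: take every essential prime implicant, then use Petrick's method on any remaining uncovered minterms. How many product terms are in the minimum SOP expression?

Round 0: 000100✓ 001001✓ 001010 001101✓ 011100 100000✓ 100011✓ 100100✓ 101001✓ 101011✓ 110000✓ 110001✓ 110100✓ 110101✓ 111000✓ 111010✓ 111110✓
Round 1: -00100 -01001 001-01 1-0000✓ 1-0100✓ 10-011 100-00✓ 1010-1 11-000 110-00✓ 110-01✓ 11000-✓ 11010-✓ 111-10 1110-0
Round 2: 1-0-00 110-0-
PIs = {-00100, -01001, 001-01, 001010, 011100, 1-0-00, 10-011, 1010-1, 11-000, 110-0-, 111-10, 1110-0}
Coverage chart:
  m4: -00100 ←essential
  m9: -01001,001-01
  m10: 001010 ←essential
  m13: 001-01 ←essential
  m28: 011100 ←essential
  m32: 1-0-00 ←essential
  m35: 10-011 ←essential
  m36: -00100,1-0-00
  m41: -01001,1010-1
  m43: 10-011,1010-1
  m48: 1-0-00,11-000,110-0-
  m49: 110-0- ←essential
  m52: 1-0-00,110-0-
  m53: 110-0- ←essential
  m56: 11-000,1110-0
  m58: 111-10,1110-0
  m62: 111-10 ←essential
Essential: -00100, 001-01, 001010, 011100, 1-0-00, 10-011, 110-0-, 111-10
Petrick residual → -01001, 11-000
Min cover (10 terms): b'c'de'f' + b'cd'e'f + a'b'ce'f + a'b'cd'ef' + a'bcde'f' + ac'e'f' + ab'd'ef + abd'e'f' + abc'e' + abcef'

10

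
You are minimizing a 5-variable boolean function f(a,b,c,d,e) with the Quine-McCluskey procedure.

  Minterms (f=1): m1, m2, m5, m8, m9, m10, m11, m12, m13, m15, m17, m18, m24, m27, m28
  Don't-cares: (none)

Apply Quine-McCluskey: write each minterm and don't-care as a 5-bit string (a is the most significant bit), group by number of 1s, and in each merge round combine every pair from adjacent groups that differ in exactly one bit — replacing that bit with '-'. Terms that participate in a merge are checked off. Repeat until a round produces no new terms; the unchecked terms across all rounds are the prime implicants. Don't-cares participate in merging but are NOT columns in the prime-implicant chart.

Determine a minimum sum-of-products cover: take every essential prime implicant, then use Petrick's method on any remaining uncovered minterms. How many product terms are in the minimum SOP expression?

[col 0] 00001*, 00010*, 00101*, 01000*, 01001*, 01010*, 01011*, 01100*, 01101*, 01111*, 10001*, 10010*, 11000*, 11011*, 11100*
[col 1] -0001, -0010, -1000*, -1011, -1100*, 0-001*, 0-010, 0-101*, 00-01*, 01-00*, 01-01*, 01-11*, 010-0*, 010-1*, 0100-*, 0101-*, 011-1*, 0110-*, 11-00*
[col 2] -1-00, 0--01, 01--1, 01-0-, 010--
Prime implicants: -0001, -0010, -1-00, -1011, 0--01, 0-010, 01--1, 01-0-, 010--
PI chart (minterm → PIs covering it):
  1 | -0001,0--01
  2 | -0010,0-010
  5 | 0--01  (sole → essential)
  8 | -1-00,01-0-,010--
  9 | 0--01,01--1,01-0-,010--
  10 | 0-010,010--
  11 | -1011,01--1,010--
  12 | -1-00,01-0-
  13 | 0--01,01--1,01-0-
  15 | 01--1  (sole → essential)
  17 | -0001  (sole → essential)
  18 | -0010  (sole → essential)
  24 | -1-00  (sole → essential)
  27 | -1011  (sole → essential)
  28 | -1-00  (sole → essential)
Essential prime implicants: -0001, -0010, -1-00, -1011, 0--01, 01--1
Petrick residual → 0-010
Minimum SOP uses 7 PIs: b'c'd'e + b'c'de' + bd'e' + bc'de + a'd'e + a'c'de' + a'be

7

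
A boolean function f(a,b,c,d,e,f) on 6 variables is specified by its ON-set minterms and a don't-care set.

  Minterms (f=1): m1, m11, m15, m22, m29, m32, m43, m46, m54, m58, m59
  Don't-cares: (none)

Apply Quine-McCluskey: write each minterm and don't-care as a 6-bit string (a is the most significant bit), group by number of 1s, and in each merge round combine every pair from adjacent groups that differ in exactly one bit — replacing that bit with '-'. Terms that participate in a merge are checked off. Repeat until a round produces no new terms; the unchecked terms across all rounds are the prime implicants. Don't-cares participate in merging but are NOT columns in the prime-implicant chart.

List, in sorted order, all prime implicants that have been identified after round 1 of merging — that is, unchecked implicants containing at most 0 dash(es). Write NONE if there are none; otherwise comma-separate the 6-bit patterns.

[col 0] 000001, 001011*, 001111*, 010110*, 011101, 100000, 101011*, 101110, 110110*, 111010*, 111011*
[col 1] -01011, -10110, 001-11, 1-1011, 11101-
Prime implicants: -01011, -10110, 000001, 001-11, 011101, 1-1011, 100000, 101110, 11101-

000001, 011101, 100000, 101110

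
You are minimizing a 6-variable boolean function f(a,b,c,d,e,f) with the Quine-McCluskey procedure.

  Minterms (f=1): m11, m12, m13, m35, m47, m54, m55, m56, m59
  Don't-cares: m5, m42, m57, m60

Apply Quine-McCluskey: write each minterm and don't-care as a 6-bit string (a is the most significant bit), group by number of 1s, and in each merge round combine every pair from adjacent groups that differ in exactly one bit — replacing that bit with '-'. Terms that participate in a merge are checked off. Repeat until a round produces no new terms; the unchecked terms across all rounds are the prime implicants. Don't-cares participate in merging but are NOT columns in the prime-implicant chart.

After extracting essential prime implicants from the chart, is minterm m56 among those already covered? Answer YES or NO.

[col 0] 000101*, 001011, 001100*, 001101*, 100011, 101010, 101111, 110110*, 110111*, 111000*, 111001*, 111011*, 111100*
[col 1] 00-101, 00110-, 11011-, 111-00, 1110-1, 11100-
Prime implicants: 00-101, 001011, 00110-, 100011, 101010, 101111, 11011-, 111-00, 1110-1, 11100-
PI chart (minterm → PIs covering it):
  11 | 001011  (sole → essential)
  12 | 00110-  (sole → essential)
  13 | 00-101,00110-
  35 | 100011  (sole → essential)
  47 | 101111  (sole → essential)
  54 | 11011-  (sole → essential)
  55 | 11011-  (sole → essential)
  56 | 111-00,11100-
  59 | 1110-1  (sole → essential)
Essential prime implicants: 001011, 00110-, 100011, 101111, 11011-, 1110-1

NO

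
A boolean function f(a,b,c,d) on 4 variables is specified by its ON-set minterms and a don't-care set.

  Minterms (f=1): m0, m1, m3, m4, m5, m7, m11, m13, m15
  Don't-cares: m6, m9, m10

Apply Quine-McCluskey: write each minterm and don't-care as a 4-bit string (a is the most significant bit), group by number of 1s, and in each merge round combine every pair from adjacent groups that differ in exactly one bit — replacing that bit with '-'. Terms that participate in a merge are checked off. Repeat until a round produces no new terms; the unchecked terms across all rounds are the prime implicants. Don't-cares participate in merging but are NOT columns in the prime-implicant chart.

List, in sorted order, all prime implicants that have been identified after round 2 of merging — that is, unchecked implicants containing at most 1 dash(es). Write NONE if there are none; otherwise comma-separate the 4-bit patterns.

size-2^0 implicants → 0000(✓)  0001(✓)  0011(✓)  0100(✓)  0101(✓)  0110(✓)  0111(✓)  1001(✓)  1010(✓)  1011(✓)  1101(✓)  1111(✓)
size-2^1 implicants → -001(✓)  -011(✓)  -101(✓)  -111(✓)  0-00(✓)  0-01(✓)  0-11(✓)  00-1(✓)  000-(✓)  01-0(✓)  01-1(✓)  010-(✓)  011-(✓)  1-01(✓)  1-11(✓)  10-1(✓)  101-  11-1(✓)
size-2^2 implicants → --01(✓)  --11(✓)  -0-1(✓)  -1-1(✓)  0--1(✓)  0-0-  01--  1--1(✓)
size-2^3 implicants → ---1
Unchecked terms (primes): ---1, 0-0-, 01--, 101-

101-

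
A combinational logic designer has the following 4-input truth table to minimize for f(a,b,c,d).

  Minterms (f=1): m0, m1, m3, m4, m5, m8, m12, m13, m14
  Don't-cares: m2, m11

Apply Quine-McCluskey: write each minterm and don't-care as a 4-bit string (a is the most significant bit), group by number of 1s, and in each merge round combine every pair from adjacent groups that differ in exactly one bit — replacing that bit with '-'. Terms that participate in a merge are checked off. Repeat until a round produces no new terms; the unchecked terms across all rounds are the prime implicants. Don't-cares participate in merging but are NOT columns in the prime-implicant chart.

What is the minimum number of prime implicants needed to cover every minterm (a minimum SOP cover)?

4

Round 0: 0000✓ 0001✓ 0010✓ 0011✓ 0100✓ 0101✓ 1000✓ 1011✓ 1100✓ 1101✓ 1110✓
Round 1: -000✓ -011 -100✓ -101✓ 0-00✓ 0-01✓ 00-0✓ 00-1✓ 000-✓ 001-✓ 010-✓ 1-00✓ 11-0 110-✓
Round 2: --00 -10- 0-0- 00--
PIs = {--00, -011, -10-, 0-0-, 00--, 11-0}
Coverage chart:
  m0: --00,0-0-,00--
  m1: 0-0-,00--
  m3: -011,00--
  m4: --00,-10-,0-0-
  m5: -10-,0-0-
  m8: --00 ←essential
  m12: --00,-10-,11-0
  m13: -10- ←essential
  m14: 11-0 ←essential
Essential: --00, -10-, 11-0
Petrick residual → 00--
Min cover (4 terms): c'd' + bc' + a'b' + abd'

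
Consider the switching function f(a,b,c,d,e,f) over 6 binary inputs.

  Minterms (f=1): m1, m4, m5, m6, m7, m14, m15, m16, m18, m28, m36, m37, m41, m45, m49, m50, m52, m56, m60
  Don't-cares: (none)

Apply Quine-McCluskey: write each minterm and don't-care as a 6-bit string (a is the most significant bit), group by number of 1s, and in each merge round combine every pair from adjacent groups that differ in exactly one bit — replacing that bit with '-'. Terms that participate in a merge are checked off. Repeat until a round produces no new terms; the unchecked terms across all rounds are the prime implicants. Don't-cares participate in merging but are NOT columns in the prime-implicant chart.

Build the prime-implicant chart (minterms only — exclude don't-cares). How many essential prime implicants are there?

size-2^0 implicants → 000001(✓)  000100(✓)  000101(✓)  000110(✓)  000111(✓)  001110(✓)  001111(✓)  010000(✓)  010010(✓)  011100(✓)  100100(✓)  100101(✓)  101001(✓)  101101(✓)  110001  110010(✓)  110100(✓)  111000(✓)  111100(✓)
size-2^1 implicants → -00100(✓)  -00101(✓)  -10010  -11100  00-110(✓)  00-111(✓)  000-01  0001-0(✓)  0001-1(✓)  00010-(✓)  00011-(✓)  00111-(✓)  0100-0  1-0100  10-101  10010-(✓)  101-01  11-100  111-00
size-2^2 implicants → -0010-  00-11-  0001--
Unchecked terms (primes): -0010-, -10010, -11100, 00-11-, 000-01, 0001--, 0100-0, 1-0100, 10-101, 101-01, 11-100, 110001, 111-00
Minterm coverage:
  m1 ⊆ 000-01 [E]
  m4 ⊆ -0010-,0001--
  m5 ⊆ -0010-,000-01,0001--
  m6 ⊆ 00-11-,0001--
  m7 ⊆ 00-11-,0001--
  m14 ⊆ 00-11- [E]
  m15 ⊆ 00-11- [E]
  m16 ⊆ 0100-0 [E]
  m18 ⊆ -10010,0100-0
  m28 ⊆ -11100 [E]
  m36 ⊆ -0010-,1-0100
  m37 ⊆ -0010-,10-101
  m41 ⊆ 101-01 [E]
  m45 ⊆ 10-101,101-01
  m49 ⊆ 110001 [E]
  m50 ⊆ -10010 [E]
  m52 ⊆ 1-0100,11-100
  m56 ⊆ 111-00 [E]
  m60 ⊆ -11100,11-100,111-00
E = {-10010, -11100, 00-11-, 000-01, 0100-0, 101-01, 110001, 111-00}

8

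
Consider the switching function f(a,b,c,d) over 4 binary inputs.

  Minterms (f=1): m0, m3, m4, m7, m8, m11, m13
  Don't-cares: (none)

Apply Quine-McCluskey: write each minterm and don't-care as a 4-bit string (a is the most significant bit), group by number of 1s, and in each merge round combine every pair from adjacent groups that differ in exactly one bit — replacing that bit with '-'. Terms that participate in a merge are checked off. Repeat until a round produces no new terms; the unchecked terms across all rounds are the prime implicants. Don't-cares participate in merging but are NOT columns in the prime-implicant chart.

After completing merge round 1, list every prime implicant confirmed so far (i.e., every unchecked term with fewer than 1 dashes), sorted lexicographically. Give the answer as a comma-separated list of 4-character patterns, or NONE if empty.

1101

Round 0: 0000✓ 0011✓ 0100✓ 0111✓ 1000✓ 1011✓ 1101
Round 1: -000 -011 0-00 0-11
PIs = {-000, -011, 0-00, 0-11, 1101}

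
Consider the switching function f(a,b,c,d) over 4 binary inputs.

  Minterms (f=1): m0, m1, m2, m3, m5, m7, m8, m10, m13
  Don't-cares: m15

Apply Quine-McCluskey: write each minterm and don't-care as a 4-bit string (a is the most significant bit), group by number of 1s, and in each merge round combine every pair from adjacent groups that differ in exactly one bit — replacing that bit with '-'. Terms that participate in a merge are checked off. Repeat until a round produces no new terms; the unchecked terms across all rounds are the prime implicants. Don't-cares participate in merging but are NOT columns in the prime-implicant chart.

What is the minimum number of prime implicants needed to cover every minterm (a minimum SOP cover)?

3

Round 0: 0000✓ 0001✓ 0010✓ 0011✓ 0101✓ 0111✓ 1000✓ 1010✓ 1101✓ 1111✓
Round 1: -000✓ -010✓ -101✓ -111✓ 0-01✓ 0-11✓ 00-0✓ 00-1✓ 000-✓ 001-✓ 01-1✓ 10-0✓ 11-1✓
Round 2: -0-0 -1-1 0--1 00--
PIs = {-0-0, -1-1, 0--1, 00--}
Coverage chart:
  m0: -0-0,00--
  m1: 0--1,00--
  m2: -0-0,00--
  m3: 0--1,00--
  m5: -1-1,0--1
  m7: -1-1,0--1
  m8: -0-0 ←essential
  m10: -0-0 ←essential
  m13: -1-1 ←essential
Essential: -0-0, -1-1
Petrick residual → 0--1
Min cover (3 terms): b'd' + bd + a'd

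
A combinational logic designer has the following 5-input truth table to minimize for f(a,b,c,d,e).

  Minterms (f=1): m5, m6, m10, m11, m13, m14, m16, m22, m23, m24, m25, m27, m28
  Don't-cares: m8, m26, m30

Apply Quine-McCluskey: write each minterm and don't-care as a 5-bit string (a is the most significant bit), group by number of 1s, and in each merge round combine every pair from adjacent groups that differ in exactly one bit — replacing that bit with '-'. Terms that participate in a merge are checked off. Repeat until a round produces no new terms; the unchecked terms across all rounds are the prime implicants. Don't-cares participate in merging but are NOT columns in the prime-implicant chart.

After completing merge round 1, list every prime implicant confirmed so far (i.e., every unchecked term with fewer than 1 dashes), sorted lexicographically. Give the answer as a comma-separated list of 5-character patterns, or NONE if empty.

[col 0] 00101*, 00110*, 01000*, 01010*, 01011*, 01101*, 01110*, 10000*, 10110*, 10111*, 11000*, 11001*, 11010*, 11011*, 11100*, 11110*
[col 1] -0110*, -1000*, -1010*, -1011*, -1110*, 0-101, 0-110*, 01-10*, 010-0*, 0101-*, 1-000, 1-110*, 1011-, 11-00*, 11-10*, 110-0*, 110-1*, 1100-*, 1101-*, 111-0*
[col 2] --110, -1-10, -10-0, -101-, 11--0, 110--
Prime implicants: --110, -1-10, -10-0, -101-, 0-101, 1-000, 1011-, 11--0, 110--

NONE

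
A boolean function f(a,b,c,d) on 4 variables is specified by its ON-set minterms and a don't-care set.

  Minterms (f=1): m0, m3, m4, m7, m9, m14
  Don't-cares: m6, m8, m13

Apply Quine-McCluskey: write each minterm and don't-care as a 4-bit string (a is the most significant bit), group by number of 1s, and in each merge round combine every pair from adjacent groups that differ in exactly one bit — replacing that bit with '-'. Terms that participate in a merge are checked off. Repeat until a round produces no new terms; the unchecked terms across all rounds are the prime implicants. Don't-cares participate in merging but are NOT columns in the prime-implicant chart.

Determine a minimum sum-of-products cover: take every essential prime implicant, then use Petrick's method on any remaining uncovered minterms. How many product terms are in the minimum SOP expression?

4

Round 0: 0000✓ 0011✓ 0100✓ 0110✓ 0111✓ 1000✓ 1001✓ 1101✓ 1110✓
Round 1: -000 -110 0-00 0-11 01-0 011- 1-01 100-
PIs = {-000, -110, 0-00, 0-11, 01-0, 011-, 1-01, 100-}
Coverage chart:
  m0: -000,0-00
  m3: 0-11 ←essential
  m4: 0-00,01-0
  m7: 0-11,011-
  m9: 1-01,100-
  m14: -110 ←essential
Essential: -110, 0-11
Petrick residual → 0-00, 1-01
Min cover (4 terms): bcd' + a'c'd' + a'cd + ac'd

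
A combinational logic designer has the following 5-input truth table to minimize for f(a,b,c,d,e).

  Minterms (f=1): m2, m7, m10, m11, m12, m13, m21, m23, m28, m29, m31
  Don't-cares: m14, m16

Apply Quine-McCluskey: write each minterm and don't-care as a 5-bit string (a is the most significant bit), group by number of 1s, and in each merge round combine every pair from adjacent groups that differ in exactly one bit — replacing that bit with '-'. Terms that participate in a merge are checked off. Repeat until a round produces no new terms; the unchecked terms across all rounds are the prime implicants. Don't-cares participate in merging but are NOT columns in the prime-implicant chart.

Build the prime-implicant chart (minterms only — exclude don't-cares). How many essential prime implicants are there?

5

[col 0] 00010*, 00111*, 01010*, 01011*, 01100*, 01101*, 01110*, 10000, 10101*, 10111*, 11100*, 11101*, 11111*
[col 1] -0111, -1100*, -1101*, 0-010, 01-10, 0101-, 011-0, 0110-*, 1-101*, 1-111*, 101-1*, 111-1*, 1110-*
[col 2] -110-, 1-1-1
Prime implicants: -0111, -110-, 0-010, 01-10, 0101-, 011-0, 1-1-1, 10000
PI chart (minterm → PIs covering it):
  2 | 0-010  (sole → essential)
  7 | -0111  (sole → essential)
  10 | 0-010,01-10,0101-
  11 | 0101-  (sole → essential)
  12 | -110-,011-0
  13 | -110-  (sole → essential)
  21 | 1-1-1  (sole → essential)
  23 | -0111,1-1-1
  28 | -110-  (sole → essential)
  29 | -110-,1-1-1
  31 | 1-1-1  (sole → essential)
Essential prime implicants: -0111, -110-, 0-010, 0101-, 1-1-1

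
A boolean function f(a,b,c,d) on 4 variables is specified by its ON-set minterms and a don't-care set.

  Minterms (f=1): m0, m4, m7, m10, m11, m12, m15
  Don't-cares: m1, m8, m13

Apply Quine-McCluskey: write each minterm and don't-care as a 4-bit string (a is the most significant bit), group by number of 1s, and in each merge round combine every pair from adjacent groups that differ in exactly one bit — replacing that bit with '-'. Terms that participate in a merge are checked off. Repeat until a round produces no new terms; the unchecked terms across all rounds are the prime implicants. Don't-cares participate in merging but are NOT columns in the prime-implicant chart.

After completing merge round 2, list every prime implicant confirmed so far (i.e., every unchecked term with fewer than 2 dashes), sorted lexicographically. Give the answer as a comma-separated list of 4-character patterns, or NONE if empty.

-111, 000-, 1-11, 10-0, 101-, 11-1, 110-

[col 0] 0000*, 0001*, 0100*, 0111*, 1000*, 1010*, 1011*, 1100*, 1101*, 1111*
[col 1] -000*, -100*, -111, 0-00*, 000-, 1-00*, 1-11, 10-0, 101-, 11-1, 110-
[col 2] --00
Prime implicants: --00, -111, 000-, 1-11, 10-0, 101-, 11-1, 110-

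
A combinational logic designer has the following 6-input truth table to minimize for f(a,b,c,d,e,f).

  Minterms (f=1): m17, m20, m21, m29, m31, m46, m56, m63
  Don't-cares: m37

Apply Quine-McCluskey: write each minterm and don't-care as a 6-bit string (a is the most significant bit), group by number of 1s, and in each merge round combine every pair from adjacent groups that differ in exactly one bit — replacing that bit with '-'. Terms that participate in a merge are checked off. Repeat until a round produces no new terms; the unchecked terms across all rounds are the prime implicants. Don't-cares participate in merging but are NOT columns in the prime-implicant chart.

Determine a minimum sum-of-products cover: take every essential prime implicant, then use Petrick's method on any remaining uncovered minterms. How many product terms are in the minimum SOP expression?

6

[col 0] 010001*, 010100*, 010101*, 011101*, 011111*, 100101, 101110, 111000, 111111*
[col 1] -11111, 01-101, 010-01, 01010-, 0111-1
Prime implicants: -11111, 01-101, 010-01, 01010-, 0111-1, 100101, 101110, 111000
PI chart (minterm → PIs covering it):
  17 | 010-01  (sole → essential)
  20 | 01010-  (sole → essential)
  21 | 01-101,010-01,01010-
  29 | 01-101,0111-1
  31 | -11111,0111-1
  46 | 101110  (sole → essential)
  56 | 111000  (sole → essential)
  63 | -11111  (sole → essential)
Essential prime implicants: -11111, 010-01, 01010-, 101110, 111000
Petrick residual → 01-101
Minimum SOP uses 6 PIs: bcdef + a'bde'f + a'bc'e'f + a'bc'de' + ab'cdef' + abcd'e'f'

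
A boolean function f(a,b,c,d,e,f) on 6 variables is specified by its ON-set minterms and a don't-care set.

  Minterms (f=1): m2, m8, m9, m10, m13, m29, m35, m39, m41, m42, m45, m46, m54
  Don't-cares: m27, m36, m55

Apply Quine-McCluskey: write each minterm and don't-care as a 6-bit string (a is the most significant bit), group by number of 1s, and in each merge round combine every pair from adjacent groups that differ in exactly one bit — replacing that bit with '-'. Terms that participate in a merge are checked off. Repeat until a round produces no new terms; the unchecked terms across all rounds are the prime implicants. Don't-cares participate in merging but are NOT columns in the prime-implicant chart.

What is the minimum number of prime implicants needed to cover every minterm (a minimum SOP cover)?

Round 0: 000010✓ 001000✓ 001001✓ 001010✓ 001101✓ 011011 011101✓ 100011✓ 100100 100111✓ 101001✓ 101010✓ 101101✓ 101110✓ 110110✓ 110111✓
Round 1: -01001✓ -01010 -01101✓ 0-1101 00-010 001-01✓ 0010-0 00100- 1-0111 100-11 101-01✓ 101-10 11011-
Round 2: -01-01
PIs = {-01-01, -01010, 0-1101, 00-010, 0010-0, 00100-, 011011, 1-0111, 100-11, 100100, 101-10, 11011-}
Coverage chart:
  m2: 00-010 ←essential
  m8: 0010-0,00100-
  m9: -01-01,00100-
  m10: -01010,00-010,0010-0
  m13: -01-01,0-1101
  m29: 0-1101 ←essential
  m35: 100-11 ←essential
  m39: 1-0111,100-11
  m41: -01-01 ←essential
  m42: -01010,101-10
  m45: -01-01 ←essential
  m46: 101-10 ←essential
  m54: 11011- ←essential
Essential: -01-01, 0-1101, 00-010, 100-11, 101-10, 11011-
Petrick residual → 0010-0
Min cover (7 terms): b'ce'f + a'cde'f + a'b'd'ef' + a'b'cd'f' + ab'c'ef + ab'cef' + abc'de

7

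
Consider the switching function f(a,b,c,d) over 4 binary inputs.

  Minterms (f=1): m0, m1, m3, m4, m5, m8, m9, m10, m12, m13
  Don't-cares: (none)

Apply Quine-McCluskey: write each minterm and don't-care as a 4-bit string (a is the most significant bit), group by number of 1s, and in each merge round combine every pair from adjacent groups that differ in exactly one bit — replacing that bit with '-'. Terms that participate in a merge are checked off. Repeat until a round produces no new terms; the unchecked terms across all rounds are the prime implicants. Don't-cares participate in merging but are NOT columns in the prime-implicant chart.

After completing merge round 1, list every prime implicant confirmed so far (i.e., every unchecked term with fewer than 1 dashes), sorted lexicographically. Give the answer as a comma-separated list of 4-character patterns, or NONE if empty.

[col 0] 0000*, 0001*, 0011*, 0100*, 0101*, 1000*, 1001*, 1010*, 1100*, 1101*
[col 1] -000*, -001*, -100*, -101*, 0-00*, 0-01*, 00-1, 000-*, 010-*, 1-00*, 1-01*, 10-0, 100-*, 110-*
[col 2] --00*, --01*, -00-*, -10-*, 0-0-*, 1-0-*
[col 3] --0-
Prime implicants: --0-, 00-1, 10-0

NONE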